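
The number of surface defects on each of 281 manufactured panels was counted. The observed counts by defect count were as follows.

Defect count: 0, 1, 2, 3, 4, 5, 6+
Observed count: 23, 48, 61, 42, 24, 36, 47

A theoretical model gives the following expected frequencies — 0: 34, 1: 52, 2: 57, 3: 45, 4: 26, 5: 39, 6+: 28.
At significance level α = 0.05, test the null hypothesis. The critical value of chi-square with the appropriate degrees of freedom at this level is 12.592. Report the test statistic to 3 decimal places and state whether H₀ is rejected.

17.625; reject

0: (23 − 34)²/34 = 121/34 = 3.5588
1: (48 − 52)²/52 = 16/52 = 0.3077
2: (61 − 57)²/57 = 16/57 = 0.2807
3: (42 − 45)²/45 = 9/45 = 0.2000
4: (24 − 26)²/26 = 4/26 = 0.1538
5: (36 − 39)²/39 = 9/39 = 0.2308
6+: (47 − 28)²/28 = 361/28 = 12.8929
Sum = 17.625
df = 6. Since 17.625 > 12.592, we reject H₀.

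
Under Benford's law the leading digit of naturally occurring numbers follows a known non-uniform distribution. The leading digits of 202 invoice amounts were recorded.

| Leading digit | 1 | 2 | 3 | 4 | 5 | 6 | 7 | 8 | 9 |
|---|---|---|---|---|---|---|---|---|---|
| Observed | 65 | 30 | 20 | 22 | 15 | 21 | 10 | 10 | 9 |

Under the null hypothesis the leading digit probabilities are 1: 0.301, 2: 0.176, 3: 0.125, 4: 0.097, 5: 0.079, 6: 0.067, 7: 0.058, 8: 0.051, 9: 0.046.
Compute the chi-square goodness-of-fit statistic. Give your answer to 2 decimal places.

6.99

Expected counts E_i = n·p_i: 202×0.301 = 60.802, 202×0.176 = 35.552, 202×0.125 = 25.25, 202×0.097 = 19.594, 202×0.079 = 15.958, 202×0.067 = 13.534, 202×0.058 = 11.716, 202×0.051 = 10.302, 202×0.046 = 9.292.
cat         O        E   (O−E)²/E
1          65   60.802      0.290
2          30   35.552      0.867
3          20    25.25      1.092
4          22   19.594      0.295
5          15   15.958      0.058
6          21   13.534      4.119
7          10   11.716      0.251
8          10   10.302      0.009
9           9    9.292      0.009
Sum = 6.99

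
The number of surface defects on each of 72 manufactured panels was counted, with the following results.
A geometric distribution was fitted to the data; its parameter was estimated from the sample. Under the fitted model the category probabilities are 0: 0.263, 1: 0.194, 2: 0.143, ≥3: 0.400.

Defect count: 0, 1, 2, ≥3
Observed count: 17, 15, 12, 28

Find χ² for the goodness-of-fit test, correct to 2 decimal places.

Expected counts E_i = n·p_i: 72×0.263 = 18.936, 72×0.194 = 13.968, 72×0.143 = 10.296, 72×0.400 = 28.8.
0: (17 − 18.936)²/18.936 = 3.748096/18.936 = 0.198
1: (15 − 13.968)²/13.968 = 1.065024/13.968 = 0.076
2: (12 − 10.296)²/10.296 = 2.903616/10.296 = 0.282
≥3: (28 − 28.8)²/28.8 = 0.64/28.8 = 0.022
Sum = 0.58

0.58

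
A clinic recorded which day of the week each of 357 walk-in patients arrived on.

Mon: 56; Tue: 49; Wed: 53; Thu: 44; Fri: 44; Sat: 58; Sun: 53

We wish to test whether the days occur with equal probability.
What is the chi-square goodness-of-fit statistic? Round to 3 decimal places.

Under H₀ each category has probability 1/7, so each expected count is 357/7 = 51.
cat         O        E   (O−E)²/E
Mon        56       51     0.4902
Tue        49       51     0.0784
Wed        53       51     0.0784
Thu        44       51     0.9608
Fri        44       51     0.9608
Sat        58       51     0.9608
Sun        53       51     0.0784
Sum = 3.608

3.608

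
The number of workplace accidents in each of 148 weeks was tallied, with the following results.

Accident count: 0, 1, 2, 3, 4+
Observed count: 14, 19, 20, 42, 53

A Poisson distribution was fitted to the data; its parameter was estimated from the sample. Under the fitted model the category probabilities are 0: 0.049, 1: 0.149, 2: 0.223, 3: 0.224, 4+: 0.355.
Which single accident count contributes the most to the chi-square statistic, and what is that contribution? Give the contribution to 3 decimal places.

0, 6.279

Expected counts E_i = n·p_i: 148×0.049 = 7.252, 148×0.149 = 22.052, 148×0.223 = 33.004, 148×0.224 = 33.152, 148×0.355 = 52.54.
cat         O        E   (O−E)²/E
0          14    7.252     6.2790
1          19   22.052     0.4224
2          20   33.004     5.1237
3          42   33.152     2.3615
4+         53    52.54     0.0040
The largest term is for 0: 6.279.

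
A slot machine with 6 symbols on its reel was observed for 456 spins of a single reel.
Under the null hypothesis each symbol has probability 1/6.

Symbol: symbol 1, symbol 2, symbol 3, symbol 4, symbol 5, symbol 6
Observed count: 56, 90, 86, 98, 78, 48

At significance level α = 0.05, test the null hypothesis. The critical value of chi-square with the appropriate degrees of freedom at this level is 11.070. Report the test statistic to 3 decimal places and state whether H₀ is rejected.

Under H₀ each category has probability 1/6, so each expected count is 456/6 = 76.
symbol 1: (56 − 76)²/76 = 400/76 = 5.2632
symbol 2: (90 − 76)²/76 = 196/76 = 2.5789
symbol 3: (86 − 76)²/76 = 100/76 = 1.3158
symbol 4: (98 − 76)²/76 = 484/76 = 6.3684
symbol 5: (78 − 76)²/76 = 4/76 = 0.0526
symbol 6: (48 − 76)²/76 = 784/76 = 10.3158
Sum = 25.895
df = 5. Since 25.895 > 11.070, we reject H₀.

25.895; reject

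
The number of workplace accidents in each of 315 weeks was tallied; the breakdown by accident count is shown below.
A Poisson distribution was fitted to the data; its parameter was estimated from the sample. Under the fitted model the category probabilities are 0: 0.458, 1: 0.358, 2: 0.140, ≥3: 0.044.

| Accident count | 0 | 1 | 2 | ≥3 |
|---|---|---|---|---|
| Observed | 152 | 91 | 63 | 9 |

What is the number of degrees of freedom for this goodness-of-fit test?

There are k = 4 categories and 1 parameter estimated from the data, so df = 4 − 1 − 1 = 2.

2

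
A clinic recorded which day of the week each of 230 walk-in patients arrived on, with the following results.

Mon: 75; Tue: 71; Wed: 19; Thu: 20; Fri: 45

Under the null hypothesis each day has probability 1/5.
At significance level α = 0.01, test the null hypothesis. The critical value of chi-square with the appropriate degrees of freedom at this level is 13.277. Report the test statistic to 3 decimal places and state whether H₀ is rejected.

62.435; reject

Expected count for each of the 5 categories: 230/5 = 46.
cat         O        E   (O−E)²/E
Mon        75       46    18.2826
Tue        71       46    13.5870
Wed        19       46    15.8478
Thu        20       46    14.6957
Fri        45       46     0.0217
Sum = 62.435
df = 4. Since 62.435 > 13.277, we reject H₀.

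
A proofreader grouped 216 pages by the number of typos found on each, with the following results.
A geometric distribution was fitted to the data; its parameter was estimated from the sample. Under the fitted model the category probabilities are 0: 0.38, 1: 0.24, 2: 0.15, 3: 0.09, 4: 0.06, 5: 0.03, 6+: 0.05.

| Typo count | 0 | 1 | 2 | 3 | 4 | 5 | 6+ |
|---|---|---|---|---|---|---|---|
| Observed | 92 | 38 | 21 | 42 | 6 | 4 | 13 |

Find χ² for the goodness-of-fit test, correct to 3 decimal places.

40.221

Expected counts E_i = n·p_i: 216×0.38 = 82.08, 216×0.24 = 51.84, 216×0.15 = 32.4, 216×0.09 = 19.44, 216×0.06 = 12.96, 216×0.03 = 6.48, 216×0.05 = 10.8.
cat         O        E   (O−E)²/E
0          92    82.08     1.1989
1          38    51.84     3.6949
2          21     32.4     4.0111
3          42    19.44    26.1807
4           6    12.96     3.7378
5           4     6.48     0.9491
6+         13     10.8     0.4481
Sum = 40.221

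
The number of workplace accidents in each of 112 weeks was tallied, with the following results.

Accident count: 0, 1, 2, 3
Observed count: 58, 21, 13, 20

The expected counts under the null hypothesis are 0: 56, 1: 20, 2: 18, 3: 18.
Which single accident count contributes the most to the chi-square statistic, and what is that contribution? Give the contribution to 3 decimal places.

2, 1.389

χ² = (58−56)²/56 + (21−20)²/20 + (13−18)²/18 + (20−18)²/18
   = 0.0714 + 0.0500 + 1.3889 + 0.2222
The largest term is for 2: 1.389.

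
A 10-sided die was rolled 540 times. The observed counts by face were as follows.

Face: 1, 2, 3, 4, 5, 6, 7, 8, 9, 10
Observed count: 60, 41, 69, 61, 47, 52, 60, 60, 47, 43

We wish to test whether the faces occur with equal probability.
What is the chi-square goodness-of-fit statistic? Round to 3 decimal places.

Under H₀ each category has probability 1/10, so each expected count is 540/10 = 54.
1: (60 − 54)²/54 = 36/54 = 0.6667
2: (41 − 54)²/54 = 169/54 = 3.1296
3: (69 − 54)²/54 = 225/54 = 4.1667
4: (61 − 54)²/54 = 49/54 = 0.9074
5: (47 − 54)²/54 = 49/54 = 0.9074
6: (52 − 54)²/54 = 4/54 = 0.0741
7: (60 − 54)²/54 = 36/54 = 0.6667
8: (60 − 54)²/54 = 36/54 = 0.6667
9: (47 − 54)²/54 = 49/54 = 0.9074
10: (43 − 54)²/54 = 121/54 = 2.2407
Sum = 14.333

14.333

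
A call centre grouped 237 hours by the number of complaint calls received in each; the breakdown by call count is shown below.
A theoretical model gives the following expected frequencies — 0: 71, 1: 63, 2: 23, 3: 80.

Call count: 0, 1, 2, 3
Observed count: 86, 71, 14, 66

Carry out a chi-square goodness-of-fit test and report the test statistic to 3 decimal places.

10.157

0: (86 − 71)²/71 = 225/71 = 3.1690
1: (71 − 63)²/63 = 64/63 = 1.0159
2: (14 − 23)²/23 = 81/23 = 3.5217
3: (66 − 80)²/80 = 196/80 = 2.4500
Sum = 10.157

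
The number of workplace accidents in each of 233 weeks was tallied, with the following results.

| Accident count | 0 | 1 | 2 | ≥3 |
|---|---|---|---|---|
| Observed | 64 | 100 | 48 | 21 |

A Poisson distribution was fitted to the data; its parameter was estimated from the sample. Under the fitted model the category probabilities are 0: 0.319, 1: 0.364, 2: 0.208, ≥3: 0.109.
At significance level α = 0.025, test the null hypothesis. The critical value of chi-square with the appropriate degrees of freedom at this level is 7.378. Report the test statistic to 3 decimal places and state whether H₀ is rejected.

Expected counts E_i = n·p_i: 233×0.319 = 74.327, 233×0.364 = 84.812, 233×0.208 = 48.464, 233×0.109 = 25.397.
cat         O        E   (O−E)²/E
0          64   74.327     1.4348
1         100   84.812     2.7198
2          48   48.464     0.0044
≥3         21   25.397     0.7613
Sum = 4.920
df = 2. Since 4.920 < 7.378, we do not reject H₀.

4.920; do not reject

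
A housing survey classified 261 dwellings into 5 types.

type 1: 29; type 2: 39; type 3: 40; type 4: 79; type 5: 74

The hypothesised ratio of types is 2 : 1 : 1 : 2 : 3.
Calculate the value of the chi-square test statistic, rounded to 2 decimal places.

31.67

Ratio total = 9. Expected counts: 261×2/9 = 58, 261×1/9 = 29, 261×1/9 = 29, 261×2/9 = 58, 261×3/9 = 87.
χ² = (29−58)²/58 + (39−29)²/29 + (40−29)²/29 + (79−58)²/58 + (74−87)²/87
   = 14.500 + 3.448 + 4.172 + 7.603 + 1.943
Sum = 31.67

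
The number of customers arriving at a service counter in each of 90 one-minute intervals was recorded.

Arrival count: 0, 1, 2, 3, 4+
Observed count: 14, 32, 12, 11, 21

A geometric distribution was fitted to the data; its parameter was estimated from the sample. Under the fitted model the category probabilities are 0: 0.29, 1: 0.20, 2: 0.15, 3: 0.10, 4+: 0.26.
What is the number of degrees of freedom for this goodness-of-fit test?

3

There are k = 5 categories and 1 parameter estimated from the data, so df = 5 − 1 − 1 = 3.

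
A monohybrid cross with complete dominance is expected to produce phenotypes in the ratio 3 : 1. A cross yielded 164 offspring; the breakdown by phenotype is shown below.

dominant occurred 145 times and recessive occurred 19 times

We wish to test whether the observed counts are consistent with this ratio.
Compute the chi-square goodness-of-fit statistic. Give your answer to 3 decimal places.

Ratio total = 4. Expected counts: 164×3/4 = 123, 164×1/4 = 41.
cat            O        E   (O−E)²/E
dominant     145      123     3.9350
recessive     19       41    11.8049
Sum = 15.740

15.740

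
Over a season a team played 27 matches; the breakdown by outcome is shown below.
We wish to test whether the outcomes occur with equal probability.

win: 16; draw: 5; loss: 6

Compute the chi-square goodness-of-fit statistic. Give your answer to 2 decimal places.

8.22

Under H₀ each category has probability 1/3, so each expected count is 27/3 = 9.
win: (16 − 9)²/9 = 49/9 = 5.444
draw: (5 − 9)²/9 = 16/9 = 1.778
loss: (6 − 9)²/9 = 9/9 = 1.000
Sum = 8.22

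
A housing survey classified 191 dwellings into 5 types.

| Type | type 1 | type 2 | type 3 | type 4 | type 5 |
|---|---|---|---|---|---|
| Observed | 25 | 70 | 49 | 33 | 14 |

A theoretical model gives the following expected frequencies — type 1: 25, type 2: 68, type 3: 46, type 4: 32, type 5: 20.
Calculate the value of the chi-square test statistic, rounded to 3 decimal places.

χ² = (25−25)²/25 + (70−68)²/68 + (49−46)²/46 + (33−32)²/32 + (14−20)²/20
   = 0.0000 + 0.0588 + 0.1957 + 0.0313 + 1.8000
Sum = 2.086

2.086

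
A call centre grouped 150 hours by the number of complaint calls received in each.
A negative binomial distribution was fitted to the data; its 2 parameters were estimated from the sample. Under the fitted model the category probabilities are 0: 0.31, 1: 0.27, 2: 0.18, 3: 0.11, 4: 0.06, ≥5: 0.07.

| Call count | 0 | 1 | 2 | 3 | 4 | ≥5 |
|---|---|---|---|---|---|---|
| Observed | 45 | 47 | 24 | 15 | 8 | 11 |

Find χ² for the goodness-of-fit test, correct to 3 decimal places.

Expected counts E_i = n·p_i: 150×0.31 = 46.5, 150×0.27 = 40.5, 150×0.18 = 27, 150×0.11 = 16.5, 150×0.06 = 9, 150×0.07 = 10.5.
cat         O        E   (O−E)²/E
0          45     46.5     0.0484
1          47     40.5     1.0432
2          24       27     0.3333
3          15     16.5     0.1364
4           8        9     0.1111
≥5         11     10.5     0.0238
Sum = 1.696

1.696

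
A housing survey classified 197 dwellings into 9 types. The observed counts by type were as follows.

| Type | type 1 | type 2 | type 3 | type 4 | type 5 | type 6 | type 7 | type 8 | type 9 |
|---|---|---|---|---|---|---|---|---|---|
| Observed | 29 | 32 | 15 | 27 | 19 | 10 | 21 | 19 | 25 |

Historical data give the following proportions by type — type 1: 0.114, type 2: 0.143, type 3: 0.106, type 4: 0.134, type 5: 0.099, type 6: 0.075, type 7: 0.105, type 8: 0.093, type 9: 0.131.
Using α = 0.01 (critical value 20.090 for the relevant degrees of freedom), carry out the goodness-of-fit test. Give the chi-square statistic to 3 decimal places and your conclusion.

Expected counts E_i = n·p_i: 197×0.114 = 22.458, 197×0.143 = 28.171, 197×0.106 = 20.882, 197×0.134 = 26.398, 197×0.099 = 19.503, 197×0.075 = 14.775, 197×0.105 = 20.685, 197×0.093 = 18.321, 197×0.131 = 25.807.
cat         O        E   (O−E)²/E
type 1     29   22.458     1.9057
type 2     32   28.171     0.5204
type 3     15   20.882     1.6568
type 4     27   26.398     0.0137
type 5     19   19.503     0.0130
type 6     10   14.775     1.5432
type 7     21   20.685     0.0048
type 8     19   18.321     0.0252
type 9     25   25.807     0.0252
Sum = 5.708
df = 8. Since 5.708 < 20.090, we do not reject H₀.

5.708; do not reject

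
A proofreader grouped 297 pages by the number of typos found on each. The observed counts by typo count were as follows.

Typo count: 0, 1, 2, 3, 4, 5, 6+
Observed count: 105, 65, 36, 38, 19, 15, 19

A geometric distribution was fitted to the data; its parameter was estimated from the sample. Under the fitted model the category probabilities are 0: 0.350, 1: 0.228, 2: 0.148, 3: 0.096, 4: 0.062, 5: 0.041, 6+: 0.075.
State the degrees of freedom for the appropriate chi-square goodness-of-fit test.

5

There are k = 7 categories and 1 parameter estimated from the data, so df = 7 − 1 − 1 = 5.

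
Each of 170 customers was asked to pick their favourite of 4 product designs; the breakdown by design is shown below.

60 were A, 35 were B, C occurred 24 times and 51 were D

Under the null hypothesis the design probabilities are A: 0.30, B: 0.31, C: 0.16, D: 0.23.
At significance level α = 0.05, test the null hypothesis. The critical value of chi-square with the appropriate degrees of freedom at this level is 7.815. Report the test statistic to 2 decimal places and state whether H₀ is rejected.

Expected counts E_i = n·p_i: 170×0.30 = 51, 170×0.31 = 52.7, 170×0.16 = 27.2, 170×0.23 = 39.1.
cat         O        E   (O−E)²/E
A          60       51      1.588
B          35     52.7      5.945
C          24     27.2      0.376
D          51     39.1      3.622
Sum = 11.53
df = 3. Since 11.53 > 7.815, we reject H₀.

11.53; reject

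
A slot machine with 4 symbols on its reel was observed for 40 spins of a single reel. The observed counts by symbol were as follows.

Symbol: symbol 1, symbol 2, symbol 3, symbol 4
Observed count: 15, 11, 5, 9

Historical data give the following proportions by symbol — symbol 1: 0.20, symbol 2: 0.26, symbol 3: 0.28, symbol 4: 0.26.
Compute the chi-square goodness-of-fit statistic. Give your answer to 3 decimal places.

Expected counts E_i = n·p_i: 40×0.20 = 8, 40×0.26 = 10.4, 40×0.28 = 11.2, 40×0.26 = 10.4.
symbol 1: (15 − 8)²/8 = 49/8 = 6.1250
symbol 2: (11 − 10.4)²/10.4 = 0.36/10.4 = 0.0346
symbol 3: (5 − 11.2)²/11.2 = 38.44/11.2 = 3.4321
symbol 4: (9 − 10.4)²/10.4 = 1.96/10.4 = 0.1885
Sum = 9.780

9.780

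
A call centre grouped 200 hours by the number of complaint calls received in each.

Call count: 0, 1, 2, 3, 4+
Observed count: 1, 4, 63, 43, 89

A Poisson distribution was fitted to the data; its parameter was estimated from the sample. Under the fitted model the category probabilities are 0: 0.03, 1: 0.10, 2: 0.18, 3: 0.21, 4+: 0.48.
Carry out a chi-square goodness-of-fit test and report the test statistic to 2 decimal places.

Expected counts E_i = n·p_i: 200×0.03 = 6, 200×0.10 = 20, 200×0.18 = 36, 200×0.21 = 42, 200×0.48 = 96.
0: (1 − 6)²/6 = 25/6 = 4.167
1: (4 − 20)²/20 = 256/20 = 12.800
2: (63 − 36)²/36 = 729/36 = 20.250
3: (43 − 42)²/42 = 1/42 = 0.024
4+: (89 − 96)²/96 = 49/96 = 0.510
Sum = 37.75

37.75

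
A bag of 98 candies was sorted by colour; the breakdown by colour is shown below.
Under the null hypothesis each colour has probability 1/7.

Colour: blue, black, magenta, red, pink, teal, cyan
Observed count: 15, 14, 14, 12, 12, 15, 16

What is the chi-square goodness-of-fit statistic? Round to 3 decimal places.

1.000

Under H₀ each category has probability 1/7, so each expected count is 98/7 = 14.
cat          O        E   (O−E)²/E
blue        15       14     0.0714
black       14       14     0.0000
magenta     14       14     0.0000
red         12       14     0.2857
pink        12       14     0.2857
teal        15       14     0.0714
cyan        16       14     0.2857
Sum = 1.000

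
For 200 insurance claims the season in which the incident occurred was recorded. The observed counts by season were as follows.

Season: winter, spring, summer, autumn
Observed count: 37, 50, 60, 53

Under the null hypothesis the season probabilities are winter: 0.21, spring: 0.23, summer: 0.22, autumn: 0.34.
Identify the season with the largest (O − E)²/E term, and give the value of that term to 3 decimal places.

Expected counts E_i = n·p_i: 200×0.21 = 42, 200×0.23 = 46, 200×0.22 = 44, 200×0.34 = 68.
χ² = (37−42)²/42 + (50−46)²/46 + (60−44)²/44 + (53−68)²/68
   = 0.5952 + 0.3478 + 5.8182 + 3.3088
The largest term is for summer: 5.818.

summer, 5.818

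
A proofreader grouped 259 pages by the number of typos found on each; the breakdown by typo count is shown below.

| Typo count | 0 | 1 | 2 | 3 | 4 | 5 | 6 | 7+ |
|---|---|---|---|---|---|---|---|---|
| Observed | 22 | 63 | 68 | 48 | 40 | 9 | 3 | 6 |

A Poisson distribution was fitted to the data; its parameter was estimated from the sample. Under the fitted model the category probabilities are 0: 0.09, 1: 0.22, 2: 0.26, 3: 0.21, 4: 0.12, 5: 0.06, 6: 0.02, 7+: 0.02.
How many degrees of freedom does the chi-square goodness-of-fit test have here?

6

There are k = 8 categories and 1 parameter estimated from the data, so df = 8 − 1 − 1 = 6.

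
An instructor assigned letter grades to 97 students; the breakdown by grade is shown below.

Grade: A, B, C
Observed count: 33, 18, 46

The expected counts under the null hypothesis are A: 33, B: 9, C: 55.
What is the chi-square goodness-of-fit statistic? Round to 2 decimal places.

10.47

χ² = (33−33)²/33 + (18−9)²/9 + (46−55)²/55
   = 0.000 + 9.000 + 1.473
Sum = 10.47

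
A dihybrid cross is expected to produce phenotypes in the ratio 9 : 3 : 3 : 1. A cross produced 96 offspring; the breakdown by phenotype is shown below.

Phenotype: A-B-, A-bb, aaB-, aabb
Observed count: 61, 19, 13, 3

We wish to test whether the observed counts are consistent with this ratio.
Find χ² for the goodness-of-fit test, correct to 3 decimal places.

3.852

Ratio total = 16. Expected counts: 96×9/16 = 54, 96×3/16 = 18, 96×3/16 = 18, 96×1/16 = 6.
A-B-: (61 − 54)²/54 = 49/54 = 0.9074
A-bb: (19 − 18)²/18 = 1/18 = 0.0556
aaB-: (13 − 18)²/18 = 25/18 = 1.3889
aabb: (3 − 6)²/6 = 9/6 = 1.5000
Sum = 3.852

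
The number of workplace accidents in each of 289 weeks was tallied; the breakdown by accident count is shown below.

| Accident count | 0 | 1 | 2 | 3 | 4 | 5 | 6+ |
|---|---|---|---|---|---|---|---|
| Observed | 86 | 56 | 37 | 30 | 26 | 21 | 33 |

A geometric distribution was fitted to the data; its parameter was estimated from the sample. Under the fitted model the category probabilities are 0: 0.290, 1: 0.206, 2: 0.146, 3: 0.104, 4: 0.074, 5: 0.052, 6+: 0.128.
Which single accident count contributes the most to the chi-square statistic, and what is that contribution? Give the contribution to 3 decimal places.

Expected counts E_i = n·p_i: 289×0.290 = 83.81, 289×0.206 = 59.534, 289×0.146 = 42.194, 289×0.104 = 30.056, 289×0.074 = 21.386, 289×0.052 = 15.028, 289×0.128 = 36.992.
0: (86 − 83.81)²/83.81 = 4.7961/83.81 = 0.0572
1: (56 − 59.534)²/59.534 = 12.489156/59.534 = 0.2098
2: (37 − 42.194)²/42.194 = 26.977636/42.194 = 0.6394
3: (30 − 30.056)²/30.056 = 0.003136/30.056 = 0.0001
4: (26 − 21.386)²/21.386 = 21.288996/21.386 = 0.9955
5: (21 − 15.028)²/15.028 = 35.664784/15.028 = 2.3732
6+: (33 − 36.992)²/36.992 = 15.936064/36.992 = 0.4308
The largest term is for 5: 2.373.

5, 2.373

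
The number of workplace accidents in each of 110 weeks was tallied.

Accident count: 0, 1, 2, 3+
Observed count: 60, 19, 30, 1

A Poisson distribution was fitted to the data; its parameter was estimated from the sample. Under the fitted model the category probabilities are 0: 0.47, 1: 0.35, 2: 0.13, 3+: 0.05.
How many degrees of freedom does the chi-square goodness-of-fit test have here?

There are k = 4 categories and 1 parameter estimated from the data, so df = 4 − 1 − 1 = 2.

2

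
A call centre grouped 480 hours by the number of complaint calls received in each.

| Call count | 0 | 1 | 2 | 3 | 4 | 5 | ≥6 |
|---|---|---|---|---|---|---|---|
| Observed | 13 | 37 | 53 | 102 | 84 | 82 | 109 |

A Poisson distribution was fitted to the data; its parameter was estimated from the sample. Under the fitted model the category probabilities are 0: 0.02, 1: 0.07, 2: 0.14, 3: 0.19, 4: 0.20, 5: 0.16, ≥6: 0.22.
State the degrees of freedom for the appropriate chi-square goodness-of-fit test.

5

There are k = 7 categories and 1 parameter estimated from the data, so df = 7 − 1 − 1 = 5.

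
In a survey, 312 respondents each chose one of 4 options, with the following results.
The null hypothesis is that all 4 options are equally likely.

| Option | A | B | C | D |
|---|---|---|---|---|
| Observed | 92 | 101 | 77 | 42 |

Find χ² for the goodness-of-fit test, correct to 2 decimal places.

Under H₀ each category has probability 1/4, so each expected count is 312/4 = 78.
χ² = (92−78)²/78 + (101−78)²/78 + (77−78)²/78 + (42−78)²/78
   = 2.513 + 6.782 + 0.013 + 16.615
Sum = 25.92

25.92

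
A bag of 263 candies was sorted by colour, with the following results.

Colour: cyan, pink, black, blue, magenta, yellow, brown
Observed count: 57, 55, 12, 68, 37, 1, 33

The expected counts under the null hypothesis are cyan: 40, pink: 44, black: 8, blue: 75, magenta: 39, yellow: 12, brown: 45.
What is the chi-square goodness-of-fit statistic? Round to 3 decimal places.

cat          O        E   (O−E)²/E
cyan        57       40     7.2250
pink        55       44     2.7500
black       12        8     2.0000
blue        68       75     0.6533
magenta     37       39     0.1026
yellow       1       12    10.0833
brown       33       45     3.2000
Sum = 26.014

26.014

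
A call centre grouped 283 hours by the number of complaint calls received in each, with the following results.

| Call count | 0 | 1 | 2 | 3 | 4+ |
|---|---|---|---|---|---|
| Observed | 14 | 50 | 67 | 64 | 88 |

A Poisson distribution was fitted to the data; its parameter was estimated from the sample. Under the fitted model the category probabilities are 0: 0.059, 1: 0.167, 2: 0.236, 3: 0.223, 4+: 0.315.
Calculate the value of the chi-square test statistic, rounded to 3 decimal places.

Expected counts E_i = n·p_i: 283×0.059 = 16.697, 283×0.167 = 47.261, 283×0.236 = 66.788, 283×0.223 = 63.109, 283×0.315 = 89.145.
cat         O        E   (O−E)²/E
0          14   16.697     0.4356
1          50   47.261     0.1587
2          67   66.788     0.0007
3          64   63.109     0.0126
4+         88   89.145     0.0147
Sum = 0.622

0.622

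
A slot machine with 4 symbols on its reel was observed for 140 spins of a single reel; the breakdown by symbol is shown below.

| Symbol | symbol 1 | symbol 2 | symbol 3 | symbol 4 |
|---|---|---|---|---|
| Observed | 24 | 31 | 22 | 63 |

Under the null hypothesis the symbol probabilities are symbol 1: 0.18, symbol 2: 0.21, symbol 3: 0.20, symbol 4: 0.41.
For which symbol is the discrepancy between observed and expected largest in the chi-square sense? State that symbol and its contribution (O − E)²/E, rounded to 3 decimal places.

Expected counts E_i = n·p_i: 140×0.18 = 25.2, 140×0.21 = 29.4, 140×0.20 = 28, 140×0.41 = 57.4.
cat           O        E   (O−E)²/E
symbol 1     24     25.2     0.0571
symbol 2     31     29.4     0.0871
symbol 3     22       28     1.2857
symbol 4     63     57.4     0.5463
The largest term is for symbol 3: 1.286.

symbol 3, 1.286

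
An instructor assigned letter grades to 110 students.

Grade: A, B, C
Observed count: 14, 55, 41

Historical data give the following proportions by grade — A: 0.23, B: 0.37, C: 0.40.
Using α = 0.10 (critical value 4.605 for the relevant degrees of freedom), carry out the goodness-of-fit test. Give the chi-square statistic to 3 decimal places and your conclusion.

10.276; reject

Expected counts E_i = n·p_i: 110×0.23 = 25.3, 110×0.37 = 40.7, 110×0.40 = 44.
cat         O        E   (O−E)²/E
A          14     25.3     5.0470
B          55     40.7     5.0243
C          41       44     0.2045
Sum = 10.276
df = 2. Since 10.276 > 4.605, we reject H₀.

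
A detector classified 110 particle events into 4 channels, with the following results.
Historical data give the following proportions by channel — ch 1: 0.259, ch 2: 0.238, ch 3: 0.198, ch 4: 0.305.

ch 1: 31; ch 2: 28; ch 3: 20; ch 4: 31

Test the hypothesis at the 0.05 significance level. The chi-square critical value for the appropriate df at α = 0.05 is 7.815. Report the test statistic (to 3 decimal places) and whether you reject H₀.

Expected counts E_i = n·p_i: 110×0.259 = 28.49, 110×0.238 = 26.18, 110×0.198 = 21.78, 110×0.305 = 33.55.
cat         O        E   (O−E)²/E
ch 1       31    28.49     0.2211
ch 2       28    26.18     0.1265
ch 3       20    21.78     0.1455
ch 4       31    33.55     0.1938
Sum = 0.687
df = 3. Since 0.687 < 7.815, we do not reject H₀.

0.687; do not reject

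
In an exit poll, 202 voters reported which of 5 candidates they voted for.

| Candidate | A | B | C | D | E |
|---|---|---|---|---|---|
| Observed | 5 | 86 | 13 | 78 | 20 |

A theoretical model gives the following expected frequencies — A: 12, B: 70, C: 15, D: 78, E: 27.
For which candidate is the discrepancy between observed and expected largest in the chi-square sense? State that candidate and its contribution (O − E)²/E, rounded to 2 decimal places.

χ² = (5−12)²/12 + (86−70)²/70 + (13−15)²/15 + (78−78)²/78 + (20−27)²/27
   = 4.083 + 3.657 + 0.267 + 0.000 + 1.815
The largest term is for A: 4.08.

A, 4.08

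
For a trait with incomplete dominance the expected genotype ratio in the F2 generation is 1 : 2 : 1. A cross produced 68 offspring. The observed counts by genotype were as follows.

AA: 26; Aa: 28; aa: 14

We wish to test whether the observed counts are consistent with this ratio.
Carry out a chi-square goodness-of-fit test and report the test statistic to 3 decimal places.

Ratio total = 4. Expected counts: 68×1/4 = 17, 68×2/4 = 34, 68×1/4 = 17.
χ² = (26−17)²/17 + (28−34)²/34 + (14−17)²/17
   = 4.7647 + 1.0588 + 0.5294
Sum = 6.353

6.353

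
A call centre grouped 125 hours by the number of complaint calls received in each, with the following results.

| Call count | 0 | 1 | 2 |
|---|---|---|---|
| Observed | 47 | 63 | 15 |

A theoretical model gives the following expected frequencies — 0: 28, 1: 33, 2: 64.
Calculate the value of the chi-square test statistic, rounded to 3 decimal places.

77.681

cat         O        E   (O−E)²/E
0          47       28    12.8929
1          63       33    27.2727
2          15       64    37.5156
Sum = 77.681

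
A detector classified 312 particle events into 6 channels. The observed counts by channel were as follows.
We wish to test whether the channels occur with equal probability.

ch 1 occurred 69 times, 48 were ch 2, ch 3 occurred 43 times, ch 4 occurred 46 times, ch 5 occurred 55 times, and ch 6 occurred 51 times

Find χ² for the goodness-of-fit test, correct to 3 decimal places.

8.308

Expected count for each of the 6 categories: 312/6 = 52.
χ² = (69−52)²/52 + (48−52)²/52 + (43−52)²/52 + (46−52)²/52 + (55−52)²/52 + (51−52)²/52
   = 5.5577 + 0.3077 + 1.5577 + 0.6923 + 0.1731 + 0.0192
Sum = 8.308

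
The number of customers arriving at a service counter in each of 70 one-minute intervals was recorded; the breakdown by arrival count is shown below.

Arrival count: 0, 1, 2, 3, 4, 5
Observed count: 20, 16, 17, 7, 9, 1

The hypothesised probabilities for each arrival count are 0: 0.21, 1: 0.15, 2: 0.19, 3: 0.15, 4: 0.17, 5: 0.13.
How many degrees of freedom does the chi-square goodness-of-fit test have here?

There are k = 6 categories and no parameters were estimated from the data, so df = 6 − 1 = 5.

5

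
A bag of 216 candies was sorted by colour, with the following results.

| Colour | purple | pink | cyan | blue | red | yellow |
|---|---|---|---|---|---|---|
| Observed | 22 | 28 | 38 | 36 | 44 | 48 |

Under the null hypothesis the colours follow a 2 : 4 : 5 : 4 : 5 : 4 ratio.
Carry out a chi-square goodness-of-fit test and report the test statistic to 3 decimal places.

Ratio total = 24. Expected counts: 216×2/24 = 18, 216×4/24 = 36, 216×5/24 = 45, 216×4/24 = 36, 216×5/24 = 45, 216×4/24 = 36.
χ² = (22−18)²/18 + (28−36)²/36 + (38−45)²/45 + (36−36)²/36 + (44−45)²/45 + (48−36)²/36
   = 0.8889 + 1.7778 + 1.0889 + 0.0000 + 0.0222 + 4.0000
Sum = 7.778

7.778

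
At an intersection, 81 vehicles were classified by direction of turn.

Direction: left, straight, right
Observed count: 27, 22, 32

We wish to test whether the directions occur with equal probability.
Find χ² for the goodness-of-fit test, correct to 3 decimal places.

Expected count for each of the 3 categories: 81/3 = 27.
χ² = (27−27)²/27 + (22−27)²/27 + (32−27)²/27
   = 0.0000 + 0.9259 + 0.9259
Sum = 1.852

1.852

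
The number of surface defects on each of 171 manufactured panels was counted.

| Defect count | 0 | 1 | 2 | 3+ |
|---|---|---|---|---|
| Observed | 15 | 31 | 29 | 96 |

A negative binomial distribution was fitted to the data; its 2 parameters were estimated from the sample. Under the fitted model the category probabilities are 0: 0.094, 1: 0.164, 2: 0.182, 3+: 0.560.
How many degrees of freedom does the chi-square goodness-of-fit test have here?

There are k = 4 categories and 2 parameters estimated from the data, so df = 4 − 1 − 2 = 1.

1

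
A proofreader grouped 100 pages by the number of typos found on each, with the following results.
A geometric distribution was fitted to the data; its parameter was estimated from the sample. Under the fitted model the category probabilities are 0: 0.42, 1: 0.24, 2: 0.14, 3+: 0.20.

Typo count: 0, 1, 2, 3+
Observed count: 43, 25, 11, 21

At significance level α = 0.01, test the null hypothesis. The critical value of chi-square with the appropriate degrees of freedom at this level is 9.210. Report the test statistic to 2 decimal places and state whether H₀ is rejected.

Expected counts E_i = n·p_i: 100×0.42 = 42, 100×0.24 = 24, 100×0.14 = 14, 100×0.20 = 20.
χ² = (43−42)²/42 + (25−24)²/24 + (11−14)²/14 + (21−20)²/20
   = 0.024 + 0.042 + 0.643 + 0.050
Sum = 0.76
df = 2. Since 0.76 < 9.210, we do not reject H₀.

0.76; do not reject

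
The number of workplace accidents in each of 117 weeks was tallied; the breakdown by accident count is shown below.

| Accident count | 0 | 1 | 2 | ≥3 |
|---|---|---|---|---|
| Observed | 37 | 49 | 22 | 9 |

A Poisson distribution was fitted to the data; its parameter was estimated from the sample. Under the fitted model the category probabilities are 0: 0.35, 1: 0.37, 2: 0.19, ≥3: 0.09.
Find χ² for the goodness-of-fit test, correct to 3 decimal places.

1.359

Expected counts E_i = n·p_i: 117×0.35 = 40.95, 117×0.37 = 43.29, 117×0.19 = 22.23, 117×0.09 = 10.53.
cat         O        E   (O−E)²/E
0          37    40.95     0.3810
1          49    43.29     0.7532
2          22    22.23     0.0024
≥3          9    10.53     0.2223
Sum = 1.359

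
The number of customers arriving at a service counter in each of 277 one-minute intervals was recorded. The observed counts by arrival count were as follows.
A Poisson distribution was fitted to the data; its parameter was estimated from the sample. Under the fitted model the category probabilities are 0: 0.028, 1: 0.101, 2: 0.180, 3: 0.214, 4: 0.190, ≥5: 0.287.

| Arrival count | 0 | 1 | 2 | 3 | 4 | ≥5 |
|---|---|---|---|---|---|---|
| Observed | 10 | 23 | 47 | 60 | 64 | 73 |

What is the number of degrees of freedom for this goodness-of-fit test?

4

There are k = 6 categories and 1 parameter estimated from the data, so df = 6 − 1 − 1 = 4.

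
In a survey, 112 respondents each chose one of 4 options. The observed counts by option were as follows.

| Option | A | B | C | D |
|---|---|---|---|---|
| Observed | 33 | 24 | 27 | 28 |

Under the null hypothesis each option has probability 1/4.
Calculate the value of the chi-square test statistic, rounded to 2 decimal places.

1.50

Expected count for each of the 4 categories: 112/4 = 28.
χ² = (33−28)²/28 + (24−28)²/28 + (27−28)²/28 + (28−28)²/28
   = 0.893 + 0.571 + 0.036 + 0.000
Sum = 1.50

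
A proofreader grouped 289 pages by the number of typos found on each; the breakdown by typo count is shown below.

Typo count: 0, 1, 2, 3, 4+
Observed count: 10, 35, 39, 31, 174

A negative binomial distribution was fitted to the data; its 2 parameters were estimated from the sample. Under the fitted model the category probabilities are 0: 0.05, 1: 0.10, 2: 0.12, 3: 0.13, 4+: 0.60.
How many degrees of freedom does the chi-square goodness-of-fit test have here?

There are k = 5 categories and 2 parameters estimated from the data, so df = 5 − 1 − 2 = 2.

2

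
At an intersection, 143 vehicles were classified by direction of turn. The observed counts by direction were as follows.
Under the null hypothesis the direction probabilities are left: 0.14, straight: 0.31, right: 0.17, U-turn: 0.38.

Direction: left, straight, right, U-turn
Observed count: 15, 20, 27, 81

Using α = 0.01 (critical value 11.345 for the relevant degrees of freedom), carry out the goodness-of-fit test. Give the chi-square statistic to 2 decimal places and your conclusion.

Expected counts E_i = n·p_i: 143×0.14 = 20.02, 143×0.31 = 44.33, 143×0.17 = 24.31, 143×0.38 = 54.34.
left: (15 − 20.02)²/20.02 = 25.2004/20.02 = 1.259
straight: (20 − 44.33)²/44.33 = 591.9489/44.33 = 13.353
right: (27 − 24.31)²/24.31 = 7.2361/24.31 = 0.298
U-turn: (81 − 54.34)²/54.34 = 710.7556/54.34 = 13.080
Sum = 27.99
df = 3. Since 27.99 > 11.345, we reject H₀.

27.99; reject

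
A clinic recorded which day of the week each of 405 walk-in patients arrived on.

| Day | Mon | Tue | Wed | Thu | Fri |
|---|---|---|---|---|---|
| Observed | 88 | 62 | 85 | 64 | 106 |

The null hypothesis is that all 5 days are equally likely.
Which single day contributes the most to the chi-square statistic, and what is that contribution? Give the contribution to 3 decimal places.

Fri, 7.716

Expected count for each of the 5 categories: 405/5 = 81.
cat         O        E   (O−E)²/E
Mon        88       81     0.6049
Tue        62       81     4.4568
Wed        85       81     0.1975
Thu        64       81     3.5679
Fri       106       81     7.7160
The largest term is for Fri: 7.716.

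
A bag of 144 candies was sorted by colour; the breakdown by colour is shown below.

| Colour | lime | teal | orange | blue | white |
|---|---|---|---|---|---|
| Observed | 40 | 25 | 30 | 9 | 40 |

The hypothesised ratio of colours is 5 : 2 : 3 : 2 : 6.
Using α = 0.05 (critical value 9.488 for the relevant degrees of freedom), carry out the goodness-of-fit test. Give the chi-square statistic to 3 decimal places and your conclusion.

10.958; reject

Ratio total = 18. Expected counts: 144×5/18 = 40, 144×2/18 = 16, 144×3/18 = 24, 144×2/18 = 16, 144×6/18 = 48.
cat         O        E   (O−E)²/E
lime       40       40     0.0000
teal       25       16     5.0625
orange     30       24     1.5000
blue        9       16     3.0625
white      40       48     1.3333
Sum = 10.958
df = 4. Since 10.958 > 9.488, we reject H₀.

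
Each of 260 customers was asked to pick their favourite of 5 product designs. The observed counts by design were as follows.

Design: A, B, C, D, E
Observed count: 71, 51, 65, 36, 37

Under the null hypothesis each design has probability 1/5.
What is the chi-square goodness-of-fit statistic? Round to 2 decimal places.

19.46

Under H₀ each category has probability 1/5, so each expected count is 260/5 = 52.
A: (71 − 52)²/52 = 361/52 = 6.942
B: (51 − 52)²/52 = 1/52 = 0.019
C: (65 − 52)²/52 = 169/52 = 3.250
D: (36 − 52)²/52 = 256/52 = 4.923
E: (37 − 52)²/52 = 225/52 = 4.327
Sum = 19.46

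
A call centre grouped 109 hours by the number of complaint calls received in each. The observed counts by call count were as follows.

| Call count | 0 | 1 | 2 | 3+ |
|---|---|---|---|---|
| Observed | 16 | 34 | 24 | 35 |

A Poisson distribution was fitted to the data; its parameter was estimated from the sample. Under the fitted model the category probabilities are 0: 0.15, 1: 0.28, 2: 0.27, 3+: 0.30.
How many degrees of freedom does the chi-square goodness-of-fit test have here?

2

There are k = 4 categories and 1 parameter estimated from the data, so df = 4 − 1 − 1 = 2.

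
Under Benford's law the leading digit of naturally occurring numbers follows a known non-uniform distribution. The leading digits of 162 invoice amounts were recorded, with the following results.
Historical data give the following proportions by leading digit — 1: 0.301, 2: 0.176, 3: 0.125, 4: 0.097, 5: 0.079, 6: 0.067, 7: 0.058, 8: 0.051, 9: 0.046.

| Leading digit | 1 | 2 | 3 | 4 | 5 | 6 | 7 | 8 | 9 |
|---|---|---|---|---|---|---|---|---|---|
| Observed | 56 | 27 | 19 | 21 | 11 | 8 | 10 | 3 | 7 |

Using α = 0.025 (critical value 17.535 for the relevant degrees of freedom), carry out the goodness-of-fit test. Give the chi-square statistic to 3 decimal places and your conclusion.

7.430; do not reject

Expected counts E_i = n·p_i: 162×0.301 = 48.762, 162×0.176 = 28.512, 162×0.125 = 20.25, 162×0.097 = 15.714, 162×0.079 = 12.798, 162×0.067 = 10.854, 162×0.058 = 9.396, 162×0.051 = 8.262, 162×0.046 = 7.452.
χ² = (56−48.762)²/48.762 + (27−28.512)²/28.512 + (19−20.25)²/20.25 + (21−15.714)²/15.714 + (11−12.798)²/12.798 + (8−10.854)²/10.854 + (10−9.396)²/9.396 + (3−8.262)²/8.262 + (7−7.452)²/7.452
   = 1.0744 + 0.0802 + 0.0772 + 1.7781 + 0.2526 + 0.7504 + 0.0388 + 3.3513 + 0.0274
Sum = 7.430
df = 8. Since 7.430 < 17.535, we do not reject H₀.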